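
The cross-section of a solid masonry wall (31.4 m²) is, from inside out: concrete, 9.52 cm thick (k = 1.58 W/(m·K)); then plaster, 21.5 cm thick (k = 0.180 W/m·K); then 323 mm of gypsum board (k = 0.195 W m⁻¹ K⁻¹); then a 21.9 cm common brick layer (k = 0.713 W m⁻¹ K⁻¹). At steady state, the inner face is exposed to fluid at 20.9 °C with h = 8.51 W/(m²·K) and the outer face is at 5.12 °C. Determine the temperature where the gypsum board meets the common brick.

Treat each layer as a resistance in series:
  R_conv,in = 1/(hA) = 1/(8.51·31.4) = 0.003742 K/W
  R_concrete = L/(kA) = 0.0952/(1.58·31.4) = 0.001919 K/W
  R_plaster = L/(kA) = 0.215/(0.180·31.4) = 0.03804 K/W
  R_gypsum board = L/(kA) = 0.323/(0.195·31.4) = 0.05275 K/W
  R_common brick = L/(kA) = 0.219/(0.713·31.4) = 0.009782 K/W
ΣR = 0.003742 + 0.001919 + 0.03804 + 0.05275 + 0.009782 = 0.1062 K/W
Q = ΔT/ΣR = (20.9 °C − 5.12 °C)/0.1062 = 148.6 W
From the inner boundary to the gypsum board/common brick interface, ΣR_partial = 0.09645 K/W.
T_interface = T_in − Q·ΣR_partial = 20.9 °C − (148.6)(0.09645) = 6.57 °C

T = 6.57 °C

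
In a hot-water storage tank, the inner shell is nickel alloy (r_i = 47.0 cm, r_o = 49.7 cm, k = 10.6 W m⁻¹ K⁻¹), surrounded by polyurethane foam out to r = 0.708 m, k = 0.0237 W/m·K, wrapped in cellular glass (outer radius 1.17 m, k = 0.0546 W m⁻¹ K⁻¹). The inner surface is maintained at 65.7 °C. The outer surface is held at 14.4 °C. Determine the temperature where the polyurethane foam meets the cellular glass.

T = 29.1 °C

Series thermal resistances, inner to outer:
  R_nickel alloy = (1/0.470 − 1/0.497)/(4πk) = 0.1156/(4π·10.6) = 8.677×10^-4 K/W
  R_polyurethane foam = (1/0.497 − 1/0.708)/(4πk) = 0.5996/(4π·0.0237) = 2.013 K/W
  R_cellular glass = (1/0.708 − 1/1.17)/(4πk) = 0.5577/(4π·0.0546) = 0.8129 K/W
ΣR = 8.677×10^-4 + 2.013 + 0.8129 = 2.827 K/W
Q = ΔT/ΣR = (65.7 °C − 14.4 °C)/2.827 = 18.15 W
From the inner boundary to the polyurethane foam/cellular glass interface, ΣR_partial = 2.014 K/W.
T_interface = T_in − Q·ΣR_partial = 65.7 °C − (18.15)(2.014) = 29.1 °C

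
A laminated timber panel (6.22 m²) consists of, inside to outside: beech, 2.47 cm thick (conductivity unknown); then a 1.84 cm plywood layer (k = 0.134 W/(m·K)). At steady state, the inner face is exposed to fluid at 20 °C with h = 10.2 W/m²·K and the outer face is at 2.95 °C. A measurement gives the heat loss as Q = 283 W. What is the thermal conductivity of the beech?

k = 0.177 W/m·K

ΣR = ΔT/Q = |20 − 2.95|/283 = 0.06025 K/W
Known resistances:
  R_conv,in = 1/(hA) = 1/(10.2·6.22) = 0.01576 K/W
  R_plywood = L/(kA) = 0.0184/(0.134·6.22) = 0.02208 K/W
R_beech = ΣR − ΣR_known = 0.06025 − 0.03784 = 0.02241 K/W
L/(kA) = 0.02241 ⇒ k = 0.0247/(0.02241·6.22) = 0.177 W/m·K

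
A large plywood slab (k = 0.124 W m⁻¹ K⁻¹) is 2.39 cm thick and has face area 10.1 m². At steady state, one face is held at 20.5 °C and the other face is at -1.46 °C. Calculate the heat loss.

Q = kA·ΔT/L = 0.124 × 10.1 × |20.5 °C − -1.46 °C| / 0.0239 = 1150 W

Q = 1150 W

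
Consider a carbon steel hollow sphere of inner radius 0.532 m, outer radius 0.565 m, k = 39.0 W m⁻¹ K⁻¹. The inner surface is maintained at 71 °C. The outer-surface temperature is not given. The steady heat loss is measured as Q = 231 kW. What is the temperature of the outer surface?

Series resistances:
  R_carbon steel = (1/0.532 − 1/0.565)/(4πk) = 0.1098/(4π·39.0) = 2.240×10^-4 K/W
ΣR = 2.240×10^-4 K/W
ΔT = Q·ΣR = 2.31×10^5 × 2.240×10^-4 = 51.74 K
Heat flows outward, so T_out = T_in − ΔT = 71 − 51.74 = 19.3 °C

T_out = 19.3 °C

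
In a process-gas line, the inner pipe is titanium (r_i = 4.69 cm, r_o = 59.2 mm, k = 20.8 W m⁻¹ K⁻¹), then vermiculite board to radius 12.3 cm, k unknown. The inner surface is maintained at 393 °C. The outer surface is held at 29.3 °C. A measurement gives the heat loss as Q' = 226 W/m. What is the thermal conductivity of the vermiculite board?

ΣR = ΔT/Q' = |393 − 29.3|/226 = 1.609 m·K/W
Known resistances:
  R'_titanium = ln(0.0592/0.0469)/(2πk) = 0.2329/(2π·20.8) = 0.001782 m·K/W
R_vermiculite board = ΣR − ΣR_known = 1.609 − 0.001782 = 1.607 m·K/W
ln(r₂/r₁)/(2πk) = 1.607 ⇒ k = 0.7313/(2π·1.607) = 0.0724 W/m·K

k = 0.0724 W/m·K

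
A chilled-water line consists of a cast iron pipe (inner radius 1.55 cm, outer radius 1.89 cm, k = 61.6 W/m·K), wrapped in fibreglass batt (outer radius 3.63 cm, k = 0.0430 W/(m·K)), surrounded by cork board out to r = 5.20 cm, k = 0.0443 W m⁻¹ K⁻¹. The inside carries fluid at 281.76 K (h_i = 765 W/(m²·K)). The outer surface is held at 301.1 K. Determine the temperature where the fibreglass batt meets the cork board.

Resistance network (inner→outer):
  R'_conv,in = 1/(2πr h) = 1/(2π·0.0155·765) = 0.01342 m·K/W
  R'_cast iron = ln(0.0189/0.0155)/(2πk) = 0.1983/(2π·61.6) = 5.124×10^-4 m·K/W
  R'_fibreglass batt = ln(0.0363/0.0189)/(2πk) = 0.6527/(2π·0.0430) = 2.416 m·K/W
  R'_cork board = ln(0.0520/0.0363)/(2πk) = 0.3594/(2π·0.0443) = 1.291 m·K/W
ΣR = 0.01342 + 5.124×10^-4 + 2.416 + 1.291 = 3.721 m·K/W
Q' = ΔT/ΣR = (281.76 K − 301.1 K)/3.721 = -5.198 W/m
From the inner boundary to the fibreglass batt/cork board interface, ΣR_partial = 2.430 m·K/W.
T_interface = T_in − Q'·ΣR_partial = 281.76 K − (-5.198)(2.430) = 294.4 K

T = 294.4 K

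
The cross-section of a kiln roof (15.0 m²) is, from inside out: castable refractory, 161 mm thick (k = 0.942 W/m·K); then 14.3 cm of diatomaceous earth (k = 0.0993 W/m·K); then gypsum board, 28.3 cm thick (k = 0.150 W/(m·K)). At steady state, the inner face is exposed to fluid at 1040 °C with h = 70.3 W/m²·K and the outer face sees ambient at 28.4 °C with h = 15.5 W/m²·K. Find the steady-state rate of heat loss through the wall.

Q = 4.24 kW

Resistance network (inner→outer):
  R_conv,in = 1/(hA) = 1/(70.3·15.0) = 9.483×10^-4 K/W
  R_castable refractory = L/(kA) = 0.161/(0.942·15.0) = 0.01139 K/W
  R_diatomaceous earth = L/(kA) = 0.143/(0.0993·15.0) = 0.09601 K/W
  R_gypsum board = L/(kA) = 0.283/(0.150·15.0) = 0.1258 K/W
  R_conv,out = 1/(hA) = 1/(15.5·15.0) = 0.004301 K/W
ΣR = 9.483×10^-4 + 0.01139 + 0.09601 + 0.1258 + 0.004301 = 0.2384 K/W
Q = ΔT/ΣR = (1040 °C − 28.4 °C)/0.2384 = 4240 W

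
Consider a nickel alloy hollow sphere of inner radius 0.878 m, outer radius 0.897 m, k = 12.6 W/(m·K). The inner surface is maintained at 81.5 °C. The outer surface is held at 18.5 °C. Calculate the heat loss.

Q = 4πk·ΔT/(1/r₁ − 1/r₂) = 4π × 12.6 × 63 / (1/0.878 − 1/0.897) = 4.13×10^5 W

Q = 413 kW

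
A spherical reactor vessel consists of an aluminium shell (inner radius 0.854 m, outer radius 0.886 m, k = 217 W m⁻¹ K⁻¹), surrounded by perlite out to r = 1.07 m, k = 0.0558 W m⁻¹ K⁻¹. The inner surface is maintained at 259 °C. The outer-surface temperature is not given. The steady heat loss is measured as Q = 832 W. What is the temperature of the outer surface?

T_out = 28.7 °C

Sum the resistances:
  R_aluminium = (1/0.854 − 1/0.886)/(4πk) = 0.04229/(4π·217) = 1.551×10^-5 K/W
  R_perlite = (1/0.886 − 1/1.07)/(4πk) = 0.1941/(4π·0.0558) = 0.2768 K/W
ΣR = 0.2768 K/W
ΔT = Q·ΣR = 832 × 0.2768 = 230.3 K
Heat flows outward, so T_out = T_in − ΔT = 259 − 230.3 = 28.7 °C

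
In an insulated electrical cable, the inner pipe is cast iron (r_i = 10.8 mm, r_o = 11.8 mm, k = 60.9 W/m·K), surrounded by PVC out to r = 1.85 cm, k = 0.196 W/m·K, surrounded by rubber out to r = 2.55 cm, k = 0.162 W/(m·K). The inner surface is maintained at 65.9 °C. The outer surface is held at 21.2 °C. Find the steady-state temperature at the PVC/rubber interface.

T = 41.9 °C

Resistance network (inner→outer):
  R'_cast iron = ln(0.0118/0.0108)/(2πk) = 0.08855/(2π·60.9) = 2.314×10^-4 m·K/W
  R'_PVC = ln(0.0185/0.0118)/(2πk) = 0.4497/(2π·0.196) = 0.3651 m·K/W
  R'_rubber = ln(0.0255/0.0185)/(2πk) = 0.3209/(2π·0.162) = 0.3153 m·K/W
ΣR = 2.314×10^-4 + 0.3651 + 0.3153 = 0.6806 m·K/W
Q' = ΔT/ΣR = (65.9 °C − 21.2 °C)/0.6806 = 65.68 W/m
From the inner boundary to the PVC/rubber interface, ΣR_partial = 0.3653 m·K/W.
T_interface = T_in − Q'·ΣR_partial = 65.9 °C − (65.68)(0.3653) = 41.9 °C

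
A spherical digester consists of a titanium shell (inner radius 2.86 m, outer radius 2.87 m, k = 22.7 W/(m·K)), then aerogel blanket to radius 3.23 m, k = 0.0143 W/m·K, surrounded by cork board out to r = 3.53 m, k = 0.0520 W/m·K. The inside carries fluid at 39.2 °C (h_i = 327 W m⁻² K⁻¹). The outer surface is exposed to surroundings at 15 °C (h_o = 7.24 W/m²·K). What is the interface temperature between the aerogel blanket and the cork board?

T = 18.9 °C

Series thermal resistances, inner to outer:
  R_conv,in = 1/(4πr²h) = 1/(4π·2.86²·327) = 2.975×10^-5 K/W
  R_titanium = (1/2.86 − 1/2.87)/(4πk) = 0.001218/(4π·22.7) = 4.271×10^-6 K/W
  R_aerogel blanket = (1/2.87 − 1/3.23)/(4πk) = 0.03883/(4π·0.0143) = 0.2161 K/W
  R_cork board = (1/3.23 − 1/3.53)/(4πk) = 0.02631/(4π·0.0520) = 0.04027 K/W
  R_conv,out = 1/(4πr²h) = 1/(4π·3.53²·7.24) = 8.821×10^-4 K/W
ΣR = 2.975×10^-5 + 4.271×10^-6 + 0.2161 + 0.04027 + 8.821×10^-4 = 0.2573 K/W
Q = ΔT/ΣR = (39.2 °C − 15 °C)/0.2573 = 94.05 W
From the inner boundary to the aerogel blanket/cork board interface, ΣR_partial = 0.2161 K/W.
T_interface = T_in − Q·ΣR_partial = 39.2 °C − (94.05)(0.2161) = 18.9 °C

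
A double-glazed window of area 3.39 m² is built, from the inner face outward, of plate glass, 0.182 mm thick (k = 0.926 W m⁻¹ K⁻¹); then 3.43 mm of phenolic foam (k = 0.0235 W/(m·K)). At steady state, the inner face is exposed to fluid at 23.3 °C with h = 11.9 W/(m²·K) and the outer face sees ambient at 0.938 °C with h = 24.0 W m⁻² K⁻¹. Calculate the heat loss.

Q = 279 W

Resistance network (inner→outer):
  R_conv,in = 1/(hA) = 1/(11.9·3.39) = 0.02479 K/W
  R_plate glass = L/(kA) = 1.82×10^-4/(0.926·3.39) = 5.798×10^-5 K/W
  R_phenolic foam = L/(kA) = 0.00343/(0.0235·3.39) = 0.04306 K/W
  R_conv,out = 1/(hA) = 1/(24.0·3.39) = 0.01229 K/W
ΣR = 0.02479 + 5.798×10^-5 + 0.04306 + 0.01229 = 0.08020 K/W
Q = ΔT/ΣR = (23.3 °C − 0.938 °C)/0.08020 = 279 W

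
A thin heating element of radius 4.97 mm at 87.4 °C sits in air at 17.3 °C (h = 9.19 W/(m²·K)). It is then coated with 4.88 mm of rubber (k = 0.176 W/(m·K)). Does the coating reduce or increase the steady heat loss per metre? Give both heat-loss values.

Critical radius for a cylinder: r_cr = k/h = 0.0192 m = 1.92 cm.
Outer radius after coating: r₂ = 0.00497 + 0.00488 = 0.00985 m.
Since r₁ < r_cr and r₂ ≤ r_cr, the coating moves toward the maximum at r_cr — heat loss rises.
Bare: R = 1/(2πr₁h) = 3.485 m·K/W; Q = 70.1/3.485 = 20.1 W/m.
Coated: R = R_cond + R_conv = 2.377 m·K/W; Q = 70.1/2.377 = 29.5 W/m.

increases: 20.1 → 29.5 W/m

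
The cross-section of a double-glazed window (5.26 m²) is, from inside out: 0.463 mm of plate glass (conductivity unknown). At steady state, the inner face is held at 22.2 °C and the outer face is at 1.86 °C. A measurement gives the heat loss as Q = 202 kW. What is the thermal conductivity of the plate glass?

ΣR = ΔT/Q = |22.2 − 1.86|/2.02×10^5 = 1.007×10^-4 K/W
L/(kA) = 1.007×10^-4 ⇒ k = 4.63×10^-4/(1.007×10^-4·5.26) = 0.874 W/m·K

k = 0.874 W/m·K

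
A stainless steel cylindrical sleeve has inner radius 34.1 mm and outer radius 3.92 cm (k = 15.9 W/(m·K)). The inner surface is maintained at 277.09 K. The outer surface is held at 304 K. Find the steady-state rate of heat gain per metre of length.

Q' = 19300 W/m

Q' = 2πk·ΔT/ln(r₂/r₁) = 2π × 15.9 × 26.91 / ln(0.0392/0.0341) = 19300 W/m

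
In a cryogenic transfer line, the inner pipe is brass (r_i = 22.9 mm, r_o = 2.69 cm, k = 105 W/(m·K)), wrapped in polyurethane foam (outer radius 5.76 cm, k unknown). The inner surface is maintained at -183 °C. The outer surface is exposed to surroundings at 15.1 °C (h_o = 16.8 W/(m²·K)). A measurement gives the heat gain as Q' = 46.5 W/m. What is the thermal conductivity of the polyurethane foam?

k = 0.0296 W/m·K

ΣR = ΔT/Q' = |-183 − 15.1|/46.5 = 4.260 m·K/W
Known resistances:
  R'_brass = ln(0.0269/0.0229)/(2πk) = 0.1610/(2π·105) = 2.440×10^-4 m·K/W
  R'_conv,out = 1/(2πr h) = 1/(2π·0.0576·16.8) = 0.1645 m·K/W
R_polyurethane foam = ΣR − ΣR_known = 4.260 − 0.1647 = 4.095 m·K/W
ln(r₂/r₁)/(2πk) = 4.095 ⇒ k = 0.7614/(2π·4.095) = 0.0296 W/m·K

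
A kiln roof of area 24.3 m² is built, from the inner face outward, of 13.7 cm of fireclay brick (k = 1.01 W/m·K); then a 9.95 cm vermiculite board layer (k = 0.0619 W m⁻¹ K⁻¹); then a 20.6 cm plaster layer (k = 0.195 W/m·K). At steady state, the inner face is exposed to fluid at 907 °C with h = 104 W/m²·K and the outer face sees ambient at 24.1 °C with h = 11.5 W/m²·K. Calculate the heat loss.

Resistance network (inner→outer):
  R_conv,in = 1/(hA) = 1/(104·24.3) = 3.957×10^-4 K/W
  R_fireclay brick = L/(kA) = 0.137/(1.01·24.3) = 0.005582 K/W
  R_vermiculite board = L/(kA) = 0.0995/(0.0619·24.3) = 0.06615 K/W
  R_plaster = L/(kA) = 0.206/(0.195·24.3) = 0.04347 K/W
  R_conv,out = 1/(hA) = 1/(11.5·24.3) = 0.003578 K/W
ΣR = 3.957×10^-4 + 0.005582 + 0.06615 + 0.04347 + 0.003578 = 0.1192 K/W
Q = ΔT/ΣR = (907 °C − 24.1 °C)/0.1192 = 7410 W

Q = 7410 W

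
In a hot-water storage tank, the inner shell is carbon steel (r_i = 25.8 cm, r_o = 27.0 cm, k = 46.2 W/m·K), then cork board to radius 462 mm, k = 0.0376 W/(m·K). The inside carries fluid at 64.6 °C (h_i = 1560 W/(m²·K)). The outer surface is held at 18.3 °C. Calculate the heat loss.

Treat each layer as a resistance in series:
  R_conv,in = 1/(4πr²h) = 1/(4π·0.258²·1560) = 7.663×10^-4 K/W
  R_carbon steel = (1/0.258 − 1/0.270)/(4πk) = 0.1723/(4π·46.2) = 2.967×10^-4 K/W
  R_cork board = (1/0.270 − 1/0.462)/(4πk) = 1.539/(4π·0.0376) = 3.258 K/W
ΣR = 7.663×10^-4 + 2.967×10^-4 + 3.258 = 3.259 K/W
Q = ΔT/ΣR = (64.6 °C − 18.3 °C)/3.259 = 14.2 W

Q = 14.2 W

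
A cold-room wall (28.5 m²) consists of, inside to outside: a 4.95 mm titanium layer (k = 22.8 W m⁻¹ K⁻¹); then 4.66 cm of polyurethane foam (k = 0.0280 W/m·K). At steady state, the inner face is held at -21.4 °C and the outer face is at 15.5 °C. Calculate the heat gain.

Resistance network (inner→outer):
  R_titanium = L/(kA) = 0.00495/(22.8·28.5) = 7.618×10^-6 K/W
  R_polyurethane foam = L/(kA) = 0.0466/(0.0280·28.5) = 0.05840 K/W
ΣR = 7.618×10^-6 + 0.05840 = 0.05841 K/W
Q = ΔT/ΣR = (-21.4 °C − 15.5 °C)/0.05841 = -632 W
(Negative Q ⇒ heat flows inward; heat gain = 632 W.)

Q = 632 W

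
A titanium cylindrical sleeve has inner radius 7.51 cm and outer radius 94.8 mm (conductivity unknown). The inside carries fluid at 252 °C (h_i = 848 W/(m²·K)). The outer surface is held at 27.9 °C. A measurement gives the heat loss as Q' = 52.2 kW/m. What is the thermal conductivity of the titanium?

k = 20.7 W/m·K

ΣR = ΔT/Q' = |252 − 27.9|/52200 = 0.004293 m·K/W
Known resistances:
  R'_conv,in = 1/(2πr h) = 1/(2π·0.0751·848) = 0.002499 m·K/W
R_titanium = ΣR − ΣR_known = 0.004293 − 0.002499 = 0.001794 m·K/W
ln(r₂/r₁)/(2πk) = 0.001794 ⇒ k = 0.2329/(2π·0.001794) = 20.7 W/m·K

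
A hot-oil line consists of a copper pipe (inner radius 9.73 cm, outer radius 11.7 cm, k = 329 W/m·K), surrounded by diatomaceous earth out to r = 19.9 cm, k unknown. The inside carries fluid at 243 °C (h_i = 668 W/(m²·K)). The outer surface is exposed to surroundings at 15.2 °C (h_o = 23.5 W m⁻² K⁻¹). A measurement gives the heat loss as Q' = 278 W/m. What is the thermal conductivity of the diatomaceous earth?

ΣR = ΔT/Q' = |243 − 15.2|/278 = 0.8194 m·K/W
Known resistances:
  R'_conv,in = 1/(2πr h) = 1/(2π·0.0973·668) = 0.002449 m·K/W
  R'_copper = ln(0.117/0.0973)/(2πk) = 0.1844/(2π·329) = 8.919×10^-5 m·K/W
  R'_conv,out = 1/(2πr h) = 1/(2π·0.199·23.5) = 0.03403 m·K/W
R_diatomaceous earth = ΣR − ΣR_known = 0.8194 − 0.03657 = 0.7828 m·K/W
ln(r₂/r₁)/(2πk) = 0.7828 ⇒ k = 0.5311/(2π·0.7828) = 0.108 W/m·K

k = 0.108 W/m·K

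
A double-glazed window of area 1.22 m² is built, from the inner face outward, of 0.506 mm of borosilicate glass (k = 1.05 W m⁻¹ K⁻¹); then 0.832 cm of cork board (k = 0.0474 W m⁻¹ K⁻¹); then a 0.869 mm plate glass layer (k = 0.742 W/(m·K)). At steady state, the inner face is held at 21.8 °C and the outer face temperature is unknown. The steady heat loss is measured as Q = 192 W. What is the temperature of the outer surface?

T_out = -6.08 °C

Sum the resistances:
  R_borosilicate glass = L/(kA) = 5.06×10^-4/(1.05·1.22) = 3.950×10^-4 K/W
  R_cork board = L/(kA) = 0.00832/(0.0474·1.22) = 0.1439 K/W
  R_plate glass = L/(kA) = 8.69×10^-4/(0.742·1.22) = 9.600×10^-4 K/W
ΣR = 0.1452 K/W
ΔT = Q·ΣR = 192 × 0.1452 = 27.88 K
Heat flows outward, so T_out = T_in − ΔT = 21.8 − 27.88 = -6.08 °C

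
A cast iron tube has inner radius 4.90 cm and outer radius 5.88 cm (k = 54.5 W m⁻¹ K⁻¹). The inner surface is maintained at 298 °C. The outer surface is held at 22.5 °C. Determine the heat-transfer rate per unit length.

Q' = 2πk·ΔT/ln(r₂/r₁) = 2π × 54.5 × 275.5 / ln(0.0588/0.0490) = 5.17×10^5 W/m

Q' = 5.17×10^5 W/m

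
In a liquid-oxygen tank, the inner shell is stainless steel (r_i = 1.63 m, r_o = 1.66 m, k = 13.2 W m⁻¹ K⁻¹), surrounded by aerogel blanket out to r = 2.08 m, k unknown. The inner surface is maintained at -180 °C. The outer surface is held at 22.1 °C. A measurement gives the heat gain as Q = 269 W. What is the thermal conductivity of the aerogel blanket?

k = 0.0129 W/m·K

ΣR = ΔT/Q = |-180 − 22.1|/269 = 0.7513 K/W
Known resistances:
  R_stainless steel = (1/1.63 − 1/1.66)/(4πk) = 0.01109/(4π·13.2) = 6.684×10^-5 K/W
R_aerogel blanket = ΣR − ΣR_known = 0.7513 − 6.684×10^-5 = 0.7512 K/W
(1/r₁−1/r₂)/(4πk) = 0.7512 ⇒ k = 0.1216/(4π·0.7512) = 0.0129 W/m·K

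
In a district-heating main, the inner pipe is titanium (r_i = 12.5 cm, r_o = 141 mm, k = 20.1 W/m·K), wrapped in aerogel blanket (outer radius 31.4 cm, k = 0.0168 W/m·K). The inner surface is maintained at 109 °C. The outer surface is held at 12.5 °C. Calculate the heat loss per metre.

Q' = 12.7 W/m

Treat each layer as a resistance in series:
  R'_titanium = ln(0.141/0.125)/(2πk) = 0.1204/(2π·20.1) = 9.537×10^-4 m·K/W
  R'_aerogel blanket = ln(0.314/0.141)/(2πk) = 0.8006/(2π·0.0168) = 7.585 m·K/W
ΣR = 9.537×10^-4 + 7.585 = 7.586 m·K/W
Q' = ΔT/ΣR = (109 °C − 12.5 °C)/7.586 = 12.7 W/m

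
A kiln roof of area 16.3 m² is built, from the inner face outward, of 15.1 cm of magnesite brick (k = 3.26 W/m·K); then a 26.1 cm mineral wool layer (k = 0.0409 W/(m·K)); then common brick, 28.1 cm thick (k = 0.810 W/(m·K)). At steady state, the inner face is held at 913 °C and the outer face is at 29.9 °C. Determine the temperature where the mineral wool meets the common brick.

Series thermal resistances, inner to outer:
  R_magnesite brick = L/(kA) = 0.151/(3.26·16.3) = 0.002842 K/W
  R_mineral wool = L/(kA) = 0.261/(0.0409·16.3) = 0.3915 K/W
  R_common brick = L/(kA) = 0.281/(0.810·16.3) = 0.02128 K/W
ΣR = 0.002842 + 0.3915 + 0.02128 = 0.4156 K/W
Q = ΔT/ΣR = (913 °C − 29.9 °C)/0.4156 = 2125 W
From the inner boundary to the mineral wool/common brick interface, ΣR_partial = 0.3943 K/W.
T_interface = T_in − Q·ΣR_partial = 913 °C − (2125)(0.3943) = 75.1 °C

T = 75.1 °C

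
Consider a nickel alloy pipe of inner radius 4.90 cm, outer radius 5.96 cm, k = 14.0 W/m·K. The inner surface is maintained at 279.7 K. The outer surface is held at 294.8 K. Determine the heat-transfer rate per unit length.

Q' = 6.78 kW/m

Q' = 2πk·ΔT/ln(r₂/r₁) = 2π × 14.0 × 15.1 / ln(0.0596/0.0490) = 6780 W/m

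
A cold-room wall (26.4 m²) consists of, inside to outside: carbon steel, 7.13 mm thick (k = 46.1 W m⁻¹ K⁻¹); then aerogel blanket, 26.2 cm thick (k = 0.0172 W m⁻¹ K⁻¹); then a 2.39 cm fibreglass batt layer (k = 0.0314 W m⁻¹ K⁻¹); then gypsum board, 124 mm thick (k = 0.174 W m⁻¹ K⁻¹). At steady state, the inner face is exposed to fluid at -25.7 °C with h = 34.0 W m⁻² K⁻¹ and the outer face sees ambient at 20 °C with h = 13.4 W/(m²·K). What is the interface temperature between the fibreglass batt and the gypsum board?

Series thermal resistances, inner to outer:
  R_conv,in = 1/(hA) = 1/(34.0·26.4) = 0.001114 K/W
  R_carbon steel = L/(kA) = 0.00713/(46.1·26.4) = 5.858×10^-6 K/W
  R_aerogel blanket = L/(kA) = 0.262/(0.0172·26.4) = 0.5770 K/W
  R_fibreglass batt = L/(kA) = 0.0239/(0.0314·26.4) = 0.02883 K/W
  R_gypsum board = L/(kA) = 0.124/(0.174·26.4) = 0.02699 K/W
  R_conv,out = 1/(hA) = 1/(13.4·26.4) = 0.002827 K/W
ΣR = 0.001114 + 5.858×10^-6 + 0.5770 + 0.02883 + 0.02699 + 0.002827 = 0.6368 K/W
Q = ΔT/ΣR = (-25.7 °C − 20 °C)/0.6368 = -71.77 W
From the inner boundary to the fibreglass batt/gypsum board interface, ΣR_partial = 0.6069 K/W.
T_interface = T_in − Q·ΣR_partial = -25.7 °C − (-71.77)(0.6069) = 17.9 °C

T = 17.9 °C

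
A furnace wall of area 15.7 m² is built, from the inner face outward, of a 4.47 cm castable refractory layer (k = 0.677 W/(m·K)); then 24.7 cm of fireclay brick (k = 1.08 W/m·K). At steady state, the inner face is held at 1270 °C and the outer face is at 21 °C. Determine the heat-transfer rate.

Treat each layer as a resistance in series:
  R_castable refractory = L/(kA) = 0.0447/(0.677·15.7) = 0.004206 K/W
  R_fireclay brick = L/(kA) = 0.247/(1.08·15.7) = 0.01457 K/W
ΣR = 0.004206 + 0.01457 = 0.01878 K/W
Q = ΔT/ΣR = (1270 °C − 21 °C)/0.01878 = 66500 W

Q = 66500 W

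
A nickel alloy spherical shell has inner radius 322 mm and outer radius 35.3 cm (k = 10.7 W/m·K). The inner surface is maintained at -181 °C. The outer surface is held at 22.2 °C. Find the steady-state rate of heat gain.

Q = 100 kW

Q = 4πk·ΔT/(1/r₁ − 1/r₂) = 4π × 10.7 × 203.2 / (1/0.322 − 1/0.353) = 1.00×10^5 W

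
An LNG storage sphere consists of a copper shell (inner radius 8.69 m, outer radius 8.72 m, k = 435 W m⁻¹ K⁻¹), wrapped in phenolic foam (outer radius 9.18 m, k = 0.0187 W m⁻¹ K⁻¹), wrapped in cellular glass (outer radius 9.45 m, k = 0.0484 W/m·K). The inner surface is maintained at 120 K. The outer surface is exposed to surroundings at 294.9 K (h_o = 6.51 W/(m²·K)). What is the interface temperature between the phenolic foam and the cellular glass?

Resistance network (inner→outer):
  R_copper = (1/8.69 − 1/8.72)/(4πk) = 3.959×10^-4/(4π·435) = 7.242×10^-8 K/W
  R_phenolic foam = (1/8.72 − 1/9.18)/(4πk) = 0.005746/(4π·0.0187) = 0.02445 K/W
  R_cellular glass = (1/9.18 − 1/9.45)/(4πk) = 0.003112/(4π·0.0484) = 0.005117 K/W
  R_conv,out = 1/(4πr²h) = 1/(4π·9.45²·6.51) = 1.369×10^-4 K/W
ΣR = 7.242×10^-8 + 0.02445 + 0.005117 + 1.369×10^-4 = 0.02970 K/W
Q = ΔT/ΣR = (120 K − 294.9 K)/0.02970 = -5889 W
From the inner boundary to the phenolic foam/cellular glass interface, ΣR_partial = 0.02445 K/W.
T_interface = T_in − Q·ΣR_partial = 120 K − (-5889)(0.02445) = 264.0 K

T = 264.0 K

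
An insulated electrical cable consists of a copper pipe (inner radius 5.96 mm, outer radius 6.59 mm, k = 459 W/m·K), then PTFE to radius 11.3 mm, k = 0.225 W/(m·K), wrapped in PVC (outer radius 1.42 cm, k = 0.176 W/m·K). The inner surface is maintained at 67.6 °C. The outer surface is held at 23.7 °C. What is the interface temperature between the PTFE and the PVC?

Series thermal resistances, inner to outer:
  R'_copper = ln(0.00659/0.00596)/(2πk) = 0.1005/(2π·459) = 3.484×10^-5 m·K/W
  R'_PTFE = ln(0.0113/0.00659)/(2πk) = 0.5392/(2π·0.225) = 0.3814 m·K/W
  R'_PVC = ln(0.0142/0.0113)/(2πk) = 0.2284/(2π·0.176) = 0.2066 m·K/W
ΣR = 3.484×10^-5 + 0.3814 + 0.2066 = 0.5880 m·K/W
Q' = ΔT/ΣR = (67.6 °C − 23.7 °C)/0.5880 = 74.66 W/m
From the inner boundary to the PTFE/PVC interface, ΣR_partial = 0.3814 m·K/W.
T_interface = T_in − Q'·ΣR_partial = 67.6 °C − (74.66)(0.3814) = 39.1 °C

T = 39.1 °C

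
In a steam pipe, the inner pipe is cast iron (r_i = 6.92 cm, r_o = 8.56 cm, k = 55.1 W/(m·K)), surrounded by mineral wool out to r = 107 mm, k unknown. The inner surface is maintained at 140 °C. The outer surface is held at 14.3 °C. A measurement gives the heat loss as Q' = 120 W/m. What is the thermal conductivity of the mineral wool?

ΣR = ΔT/Q' = |140 − 14.3|/120 = 1.048 m·K/W
Known resistances:
  R'_cast iron = ln(0.0856/0.0692)/(2πk) = 0.2127/(2π·55.1) = 6.143×10^-4 m·K/W
R_mineral wool = ΣR − ΣR_known = 1.048 − 6.143×10^-4 = 1.047 m·K/W
ln(r₂/r₁)/(2πk) = 1.047 ⇒ k = 0.2231/(2π·1.047) = 0.0339 W/m·K

k = 0.0339 W/m·K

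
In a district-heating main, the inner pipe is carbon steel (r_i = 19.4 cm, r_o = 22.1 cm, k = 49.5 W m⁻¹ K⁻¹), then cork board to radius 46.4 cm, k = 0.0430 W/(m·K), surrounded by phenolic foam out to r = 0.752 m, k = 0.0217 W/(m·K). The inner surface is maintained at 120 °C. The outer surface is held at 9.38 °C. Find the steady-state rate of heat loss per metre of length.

Resistance network (inner→outer):
  R'_carbon steel = ln(0.221/0.194)/(2πk) = 0.1303/(2π·49.5) = 4.190×10^-4 m·K/W
  R'_cork board = ln(0.464/0.221)/(2πk) = 0.7417/(2π·0.0430) = 2.745 m·K/W
  R'_phenolic foam = ln(0.752/0.464)/(2πk) = 0.4829/(2π·0.0217) = 3.541 m·K/W
ΣR = 4.190×10^-4 + 2.745 + 3.541 = 6.286 m·K/W
Q' = ΔT/ΣR = (120 °C − 9.38 °C)/6.286 = 17.6 W/m

Q' = 17.6 W/m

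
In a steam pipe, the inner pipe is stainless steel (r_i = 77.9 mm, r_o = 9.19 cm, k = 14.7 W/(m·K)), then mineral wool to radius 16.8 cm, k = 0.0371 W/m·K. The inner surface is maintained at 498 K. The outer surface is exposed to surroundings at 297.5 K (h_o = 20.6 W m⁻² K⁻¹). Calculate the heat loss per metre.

Treat each layer as a resistance in series:
  R'_stainless steel = ln(0.0919/0.0779)/(2πk) = 0.1653/(2π·14.7) = 0.001789 m·K/W
  R'_mineral wool = ln(0.168/0.0919)/(2πk) = 0.6033/(2π·0.0371) = 2.588 m·K/W
  R'_conv,out = 1/(2πr h) = 1/(2π·0.168·20.6) = 0.04599 m·K/W
ΣR = 0.001789 + 2.588 + 0.04599 = 2.636 m·K/W
Q' = ΔT/ΣR = (498 K − 297.5 K)/2.636 = 76.1 W/m

Q' = 76.1 W/m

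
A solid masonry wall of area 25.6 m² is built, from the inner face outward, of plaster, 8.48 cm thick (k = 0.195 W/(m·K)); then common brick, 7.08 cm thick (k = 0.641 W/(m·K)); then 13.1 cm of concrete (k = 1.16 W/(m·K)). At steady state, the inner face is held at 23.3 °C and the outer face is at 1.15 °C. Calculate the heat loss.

Series thermal resistances, inner to outer:
  R_plaster = L/(kA) = 0.0848/(0.195·25.6) = 0.01699 K/W
  R_common brick = L/(kA) = 0.0708/(0.641·25.6) = 0.004315 K/W
  R_concrete = L/(kA) = 0.131/(1.16·25.6) = 0.004411 K/W
ΣR = 0.01699 + 0.004315 + 0.004411 = 0.02572 K/W
Q = ΔT/ΣR = (23.3 °C − 1.15 °C)/0.02572 = 861 W

Q = 861 W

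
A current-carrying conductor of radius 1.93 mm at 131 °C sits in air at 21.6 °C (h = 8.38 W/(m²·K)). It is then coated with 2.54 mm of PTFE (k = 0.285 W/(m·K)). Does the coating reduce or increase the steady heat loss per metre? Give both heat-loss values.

Critical radius for a cylinder: r_cr = k/h = 0.0340 m = 3.40 cm.
Outer radius after coating: r₂ = 0.00193 + 0.00254 = 0.00447 m.
Since r₁ < r_cr and r₂ ≤ r_cr, the coating moves toward the maximum at r_cr — heat loss rises.
Bare: R = 1/(2πr₁h) = 9.841 m·K/W; Q = 109.4/9.841 = 11.1 W/m.
Coated: R = R_cond + R_conv = 4.718 m·K/W; Q = 109.4/4.718 = 23.2 W/m.

increases: 11.1 → 23.2 W/m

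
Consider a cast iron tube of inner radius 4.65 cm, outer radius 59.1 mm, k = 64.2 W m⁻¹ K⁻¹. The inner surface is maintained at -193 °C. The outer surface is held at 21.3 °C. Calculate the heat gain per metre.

Q' = 2πk·ΔT/ln(r₂/r₁) = 2π × 64.2 × 214.3 / ln(0.0591/0.0465) = 3.61×10^5 W/m

Q' = 3.61×10^5 W/m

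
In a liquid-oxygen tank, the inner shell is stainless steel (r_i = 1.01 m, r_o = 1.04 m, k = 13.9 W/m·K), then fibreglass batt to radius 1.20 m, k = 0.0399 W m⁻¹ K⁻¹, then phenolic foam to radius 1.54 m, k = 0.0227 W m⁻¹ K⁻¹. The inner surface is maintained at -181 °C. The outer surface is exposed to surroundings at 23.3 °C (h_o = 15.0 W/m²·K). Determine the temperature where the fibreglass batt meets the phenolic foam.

T = -123 °C

Series thermal resistances, inner to outer:
  R_stainless steel = (1/1.01 − 1/1.04)/(4πk) = 0.02856/(4π·13.9) = 1.635×10^-4 K/W
  R_fibreglass batt = (1/1.04 − 1/1.20)/(4πk) = 0.1282/(4π·0.0399) = 0.2557 K/W
  R_phenolic foam = (1/1.20 − 1/1.54)/(4πk) = 0.1840/(4π·0.0227) = 0.6450 K/W
  R_conv,out = 1/(4πr²h) = 1/(4π·1.54²·15.0) = 0.002237 K/W
ΣR = 1.635×10^-4 + 0.2557 + 0.6450 + 0.002237 = 0.9031 K/W
Q = ΔT/ΣR = (-181 °C − 23.3 °C)/0.9031 = -226.2 W
From the inner boundary to the fibreglass batt/phenolic foam interface, ΣR_partial = 0.2559 K/W.
T_interface = T_in − Q·ΣR_partial = -181 °C − (-226.2)(0.2559) = -123 °C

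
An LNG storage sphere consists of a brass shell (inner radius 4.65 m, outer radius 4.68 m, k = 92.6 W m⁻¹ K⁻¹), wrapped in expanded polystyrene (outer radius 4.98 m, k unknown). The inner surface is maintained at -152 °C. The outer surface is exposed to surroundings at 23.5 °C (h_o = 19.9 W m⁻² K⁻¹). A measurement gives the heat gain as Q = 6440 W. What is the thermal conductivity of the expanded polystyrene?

k = 0.0378 W/m·K

ΣR = ΔT/Q = |-152 − 23.5|/6440 = 0.02725 K/W
Known resistances:
  R_brass = (1/4.65 − 1/4.68)/(4πk) = 0.001379/(4π·92.6) = 1.185×10^-6 K/W
  R_conv,out = 1/(4πr²h) = 1/(4π·4.98²·19.9) = 1.612×10^-4 K/W
R_expanded polystyrene = ΣR − ΣR_known = 0.02725 − 1.624×10^-4 = 0.02709 K/W
(1/r₁−1/r₂)/(4πk) = 0.02709 ⇒ k = 0.01287/(4π·0.02709) = 0.0378 W/m·K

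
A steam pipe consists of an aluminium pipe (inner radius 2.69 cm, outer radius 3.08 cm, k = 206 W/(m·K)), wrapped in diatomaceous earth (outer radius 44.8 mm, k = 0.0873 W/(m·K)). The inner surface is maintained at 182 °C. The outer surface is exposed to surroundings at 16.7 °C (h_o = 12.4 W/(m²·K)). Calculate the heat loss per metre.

Q' = 170 W/m

Resistance network (inner→outer):
  R'_aluminium = ln(0.0308/0.0269)/(2πk) = 0.1354/(2π·206) = 1.046×10^-4 m·K/W
  R'_diatomaceous earth = ln(0.0448/0.0308)/(2πk) = 0.3747/(2π·0.0873) = 0.6831 m·K/W
  R'_conv,out = 1/(2πr h) = 1/(2π·0.0448·12.4) = 0.2865 m·K/W
ΣR = 1.046×10^-4 + 0.6831 + 0.2865 = 0.9697 m·K/W
Q' = ΔT/ΣR = (182 °C − 16.7 °C)/0.9697 = 170 W/m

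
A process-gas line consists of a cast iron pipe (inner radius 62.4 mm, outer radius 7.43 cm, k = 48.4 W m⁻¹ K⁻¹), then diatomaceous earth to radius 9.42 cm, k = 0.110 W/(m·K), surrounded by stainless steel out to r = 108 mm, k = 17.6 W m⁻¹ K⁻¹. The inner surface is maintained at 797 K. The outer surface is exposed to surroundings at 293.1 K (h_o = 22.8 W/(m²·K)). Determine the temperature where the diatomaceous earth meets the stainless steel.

T = 374 K

Treat each layer as a resistance in series:
  R'_cast iron = ln(0.0743/0.0624)/(2πk) = 0.1745/(2π·48.4) = 5.740×10^-4 m·K/W
  R'_diatomaceous earth = ln(0.0942/0.0743)/(2πk) = 0.2373/(2π·0.110) = 0.3434 m·K/W
  R'_stainless steel = ln(0.108/0.0942)/(2πk) = 0.1367/(2π·17.6) = 0.001236 m·K/W
  R'_conv,out = 1/(2πr h) = 1/(2π·0.108·22.8) = 0.06463 m·K/W
ΣR = 5.740×10^-4 + 0.3434 + 0.001236 + 0.06463 = 0.4098 m·K/W
Q' = ΔT/ΣR = (797 K − 293.1 K)/0.4098 = 1230 W/m
From the inner boundary to the diatomaceous earth/stainless steel interface, ΣR_partial = 0.3440 m·K/W.
T_interface = T_in − Q'·ΣR_partial = 797 K − (1230)(0.3440) = 374 K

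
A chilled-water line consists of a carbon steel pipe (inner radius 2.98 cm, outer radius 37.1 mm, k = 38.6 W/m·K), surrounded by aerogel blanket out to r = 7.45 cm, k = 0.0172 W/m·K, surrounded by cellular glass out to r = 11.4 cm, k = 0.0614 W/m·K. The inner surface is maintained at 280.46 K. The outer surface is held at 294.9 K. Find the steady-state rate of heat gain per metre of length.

Q' = 1.91 W/m

Series thermal resistances, inner to outer:
  R'_carbon steel = ln(0.0371/0.0298)/(2πk) = 0.2191/(2π·38.6) = 9.034×10^-4 m·K/W
  R'_aerogel blanket = ln(0.0745/0.0371)/(2πk) = 0.6972/(2π·0.0172) = 6.451 m·K/W
  R'_cellular glass = ln(0.114/0.0745)/(2πk) = 0.4254/(2π·0.0614) = 1.103 m·K/W
ΣR = 9.034×10^-4 + 6.451 + 1.103 = 7.555 m·K/W
Q' = ΔT/ΣR = (280.46 K − 294.9 K)/7.555 = -1.91 W/m
(Negative Q' ⇒ heat flows inward; heat gain = 1.91 W/m.)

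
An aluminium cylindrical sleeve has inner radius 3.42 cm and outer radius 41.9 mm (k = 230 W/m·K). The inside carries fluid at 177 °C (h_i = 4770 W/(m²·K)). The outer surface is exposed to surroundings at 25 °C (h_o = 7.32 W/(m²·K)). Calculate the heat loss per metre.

Q' = 292 W/m

Treat each layer as a resistance in series:
  R'_conv,in = 1/(2πr h) = 1/(2π·0.0342·4770) = 9.756×10^-4 m·K/W
  R'_aluminium = ln(0.0419/0.0342)/(2πk) = 0.2031/(2π·230) = 1.405×10^-4 m·K/W
  R'_conv,out = 1/(2πr h) = 1/(2π·0.0419·7.32) = 0.5189 m·K/W
ΣR = 9.756×10^-4 + 1.405×10^-4 + 0.5189 = 0.5200 m·K/W
Q' = ΔT/ΣR = (177 °C − 25 °C)/0.5200 = 292 W/m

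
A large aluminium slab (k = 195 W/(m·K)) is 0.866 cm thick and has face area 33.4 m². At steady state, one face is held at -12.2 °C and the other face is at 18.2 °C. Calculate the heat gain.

Q = 2.29×10^7 W

Q = kA·ΔT/L = 195 × 33.4 × |-12.2 °C − 18.2 °C| / 0.00866 = 2.29×10^7 W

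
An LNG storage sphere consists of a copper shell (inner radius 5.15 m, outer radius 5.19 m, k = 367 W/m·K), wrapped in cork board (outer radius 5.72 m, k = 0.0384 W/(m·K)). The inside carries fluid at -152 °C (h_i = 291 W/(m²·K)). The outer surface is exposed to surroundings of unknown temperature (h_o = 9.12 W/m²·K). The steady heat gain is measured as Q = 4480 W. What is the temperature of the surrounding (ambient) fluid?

Series resistances:
  R_conv,in = 1/(4πr²h) = 1/(4π·5.15²·291) = 1.031×10^-5 K/W
  R_copper = (1/5.15 − 1/5.19)/(4πk) = 0.001497/(4π·367) = 3.245×10^-7 K/W
  R_cork board = (1/5.19 − 1/5.72)/(4πk) = 0.01785/(4π·0.0384) = 0.03700 K/W
  R_conv,out = 1/(4πr²h) = 1/(4π·5.72²·9.12) = 2.667×10^-4 K/W
ΣR = 0.03727 K/W
ΔT = Q·ΣR = 4480 × 0.03727 = 167.0 K
Heat flows inward, so T_out = T_in + ΔT = -152 + 167.0 = 15.0 °C

T_out = 15.0 °C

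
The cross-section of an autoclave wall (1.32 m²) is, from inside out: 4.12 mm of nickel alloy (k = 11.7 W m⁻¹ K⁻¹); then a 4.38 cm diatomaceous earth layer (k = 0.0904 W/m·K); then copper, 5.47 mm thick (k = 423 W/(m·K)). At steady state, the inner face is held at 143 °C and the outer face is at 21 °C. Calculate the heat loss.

Resistance network (inner→outer):
  R_nickel alloy = L/(kA) = 0.00412/(11.7·1.32) = 2.668×10^-4 K/W
  R_diatomaceous earth = L/(kA) = 0.0438/(0.0904·1.32) = 0.3671 K/W
  R_copper = L/(kA) = 0.00547/(423·1.32) = 9.797×10^-6 K/W
ΣR = 2.668×10^-4 + 0.3671 + 9.797×10^-6 = 0.3674 K/W
Q = ΔT/ΣR = (143 °C − 21 °C)/0.3674 = 332 W

Q = 332 W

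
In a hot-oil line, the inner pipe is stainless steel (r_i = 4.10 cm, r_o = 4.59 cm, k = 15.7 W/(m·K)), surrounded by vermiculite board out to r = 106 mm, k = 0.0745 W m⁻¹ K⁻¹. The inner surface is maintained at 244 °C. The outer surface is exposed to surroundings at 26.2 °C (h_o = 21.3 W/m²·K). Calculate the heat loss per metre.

Q' = 117 W/m

Series thermal resistances, inner to outer:
  R'_stainless steel = ln(0.0459/0.0410)/(2πk) = 0.1129/(2π·15.7) = 0.001144 m·K/W
  R'_vermiculite board = ln(0.106/0.0459)/(2πk) = 0.8370/(2π·0.0745) = 1.788 m·K/W
  R'_conv,out = 1/(2πr h) = 1/(2π·0.106·21.3) = 0.07049 m·K/W
ΣR = 0.001144 + 1.788 + 0.07049 = 1.860 m·K/W
Q' = ΔT/ΣR = (244 °C − 26.2 °C)/1.860 = 117 W/m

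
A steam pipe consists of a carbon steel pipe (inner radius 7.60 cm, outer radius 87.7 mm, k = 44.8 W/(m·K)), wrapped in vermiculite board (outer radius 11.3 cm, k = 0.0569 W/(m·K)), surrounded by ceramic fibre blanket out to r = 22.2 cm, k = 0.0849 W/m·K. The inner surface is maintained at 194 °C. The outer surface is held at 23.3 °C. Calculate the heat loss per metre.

Treat each layer as a resistance in series:
  R'_carbon steel = ln(0.0877/0.0760)/(2πk) = 0.1432/(2π·44.8) = 5.087×10^-4 m·K/W
  R'_vermiculite board = ln(0.113/0.0877)/(2πk) = 0.2535/(2π·0.0569) = 0.7090 m·K/W
  R'_ceramic fibre blanket = ln(0.222/0.113)/(2πk) = 0.6753/(2π·0.0849) = 1.266 m·K/W
ΣR = 5.087×10^-4 + 0.7090 + 1.266 = 1.976 m·K/W
Q' = ΔT/ΣR = (194 °C − 23.3 °C)/1.976 = 86.4 W/m

Q' = 86.4 W/m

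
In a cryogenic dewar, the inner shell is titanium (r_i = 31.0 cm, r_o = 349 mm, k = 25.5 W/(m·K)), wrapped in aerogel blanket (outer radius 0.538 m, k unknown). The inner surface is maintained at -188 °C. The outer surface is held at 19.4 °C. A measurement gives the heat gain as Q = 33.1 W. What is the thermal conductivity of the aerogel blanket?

k = 0.0128 W/m·K

ΣR = ΔT/Q = |-188 − 19.4|/33.1 = 6.266 K/W
Known resistances:
  R_titanium = (1/0.310 − 1/0.349)/(4πk) = 0.3605/(4π·25.5) = 0.001125 K/W
R_aerogel blanket = ΣR − ΣR_known = 6.266 − 0.001125 = 6.265 K/W
(1/r₁−1/r₂)/(4πk) = 6.265 ⇒ k = 1.007/(4π·6.265) = 0.0128 W/m·K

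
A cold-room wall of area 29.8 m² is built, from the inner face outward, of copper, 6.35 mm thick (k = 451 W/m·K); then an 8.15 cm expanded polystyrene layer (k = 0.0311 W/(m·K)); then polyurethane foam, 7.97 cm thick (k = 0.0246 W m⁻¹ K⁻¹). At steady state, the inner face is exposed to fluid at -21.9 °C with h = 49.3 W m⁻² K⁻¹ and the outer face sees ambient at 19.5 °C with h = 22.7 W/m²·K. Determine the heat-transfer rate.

Q = 208 W

Resistance network (inner→outer):
  R_conv,in = 1/(hA) = 1/(49.3·29.8) = 6.807×10^-4 K/W
  R_copper = L/(kA) = 0.00635/(451·29.8) = 4.725×10^-7 K/W
  R_expanded polystyrene = L/(kA) = 0.0815/(0.0311·29.8) = 0.08794 K/W
  R_polyurethane foam = L/(kA) = 0.0797/(0.0246·29.8) = 0.1087 K/W
  R_conv,out = 1/(hA) = 1/(22.7·29.8) = 0.001478 K/W
ΣR = 6.807×10^-4 + 4.725×10^-7 + 0.08794 + 0.1087 + 0.001478 = 0.1988 K/W
Q = ΔT/ΣR = (-21.9 °C − 19.5 °C)/0.1988 = -208 W
(Negative Q ⇒ heat flows inward; heat gain = 208 W.)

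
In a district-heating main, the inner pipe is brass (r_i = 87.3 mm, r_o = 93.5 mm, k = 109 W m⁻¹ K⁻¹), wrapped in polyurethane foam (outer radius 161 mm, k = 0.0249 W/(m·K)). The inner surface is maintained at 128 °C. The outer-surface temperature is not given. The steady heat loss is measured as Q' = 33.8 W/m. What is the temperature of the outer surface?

Sum the resistances:
  R'_brass = ln(0.0935/0.0873)/(2πk) = 0.06861/(2π·109) = 1.002×10^-4 m·K/W
  R'_polyurethane foam = ln(0.161/0.0935)/(2πk) = 0.5434/(2π·0.0249) = 3.474 m·K/W
ΣR = 3.474 m·K/W
ΔT = Q'·ΣR = 33.8 × 3.474 = 117.4 K
Heat flows outward, so T_out = T_in − ΔT = 128 − 117.4 = 10.6 °C

T_out = 10.6 °C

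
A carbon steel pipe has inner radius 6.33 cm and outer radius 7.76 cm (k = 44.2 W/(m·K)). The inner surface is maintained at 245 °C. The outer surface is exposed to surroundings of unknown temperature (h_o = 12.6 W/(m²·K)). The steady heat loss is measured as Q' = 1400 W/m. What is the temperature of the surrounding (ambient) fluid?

T_out = 16.1 °C

Series resistances:
  R'_carbon steel = ln(0.0776/0.0633)/(2πk) = 0.2037/(2π·44.2) = 7.334×10^-4 m·K/W
  R'_conv,out = 1/(2πr h) = 1/(2π·0.0776·12.6) = 0.1628 m·K/W
ΣR = 0.1635 m·K/W
ΔT = Q'·ΣR = 1400 × 0.1635 = 228.9 K
Heat flows outward, so T_out = T_in − ΔT = 245 − 228.9 = 16.1 °C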